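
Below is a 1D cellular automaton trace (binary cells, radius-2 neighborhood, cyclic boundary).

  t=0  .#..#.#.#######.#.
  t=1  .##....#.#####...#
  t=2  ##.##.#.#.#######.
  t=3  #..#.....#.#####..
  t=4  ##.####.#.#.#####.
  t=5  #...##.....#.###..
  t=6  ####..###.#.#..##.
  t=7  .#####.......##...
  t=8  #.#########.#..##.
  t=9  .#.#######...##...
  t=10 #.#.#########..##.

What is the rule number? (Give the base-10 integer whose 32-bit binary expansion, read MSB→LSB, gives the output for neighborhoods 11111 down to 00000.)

  ##### -> #   bit 31 = 1  t=0,i=10
  ####. -> #   bit 30 = 1  t=0,i=13
  ###.# -> .   bit 29 = 0  t=0,i=14
  ###.. -> #   bit 28 = 1  t=1,i=13
  ##.## -> .   bit 27 = 0  t=2,i=2
  ##.#. -> .   bit 26 = 0  t=0,i=15
  ##..# -> #   bit 25 = 1  t=3,i=16
  ##... -> #   bit 24 = 1  t=1,i=3
  #.### -> .   bit 23 = 0  t=0,i=8
  #.##. -> #   bit 22 = 1  t=1,i=1
  #.#.# -> .   bit 21 = 0  t=0,i=6
  #.#.. -> .   bit 20 = 0  t=0,i=16
  #..## -> #   bit 19 = 1  t=6,i=5
  #..#. -> .   bit 18 = 0  t=0,i=0
  #...# -> #   bit 17 = 1  t=1,i=15
  #.... -> #   bit 16 = 1  t=1,i=4
  .#### -> #   bit 15 = 1  t=0,i=9
  .###. -> .   bit 14 = 0  t=5,i=14
  .##.# -> .   bit 13 = 0  t=2,i=1
  .##.. -> .   bit 12 = 0  t=1,i=2
  .#.## -> #   bit 11 = 1  t=0,i=7
  .#.#. -> .   bit 10 = 0  t=0,i=5
  .#..# -> #   bit 9 = 1  t=0,i=2
  .#... -> #   bit 8 = 1  t=3,i=4
  ..### -> .   bit 7 = 0  t=6,i=6
  ..##. -> .   bit 6 = 0  t=5,i=4
  ..#.# -> .   bit 5 = 0  t=0,i=4
  ..#.. -> #   bit 4 = 1  t=0,i=1
  ...## -> #   bit 3 = 1  t=5,i=3
  ...#. -> #   bit 2 = 1  t=1,i=6
  ....# -> .   bit 1 = 0  t=1,i=5
  ..... -> #   bit 0 = 1  t=3,i=6
  bits 11010011010010111000101100011101 = 3544943389

3544943389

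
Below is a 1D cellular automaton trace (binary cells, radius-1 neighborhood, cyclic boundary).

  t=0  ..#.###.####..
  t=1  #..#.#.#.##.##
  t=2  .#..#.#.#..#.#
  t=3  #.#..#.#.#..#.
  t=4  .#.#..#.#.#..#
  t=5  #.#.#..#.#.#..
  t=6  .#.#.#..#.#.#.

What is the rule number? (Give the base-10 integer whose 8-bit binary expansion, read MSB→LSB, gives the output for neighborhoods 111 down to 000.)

  nb ###: next=#  (t=0,i=5, bit7=1)
  nb ##.: next=.  (t=0,i=6, bit6=0)
  nb #.#: next=#  (t=0,i=3, bit5=1)
  nb #..: next=#  (t=0,i=12, bit4=1)
  nb .##: next=.  (t=0,i=4, bit3=0)
  nb .#.: next=.  (t=0,i=2, bit2=0)
  nb ..#: next=.  (t=0,i=1, bit1=0)
  nb ...: next=#  (t=0,i=0, bit0=1)
  bits 10110001 = 177

177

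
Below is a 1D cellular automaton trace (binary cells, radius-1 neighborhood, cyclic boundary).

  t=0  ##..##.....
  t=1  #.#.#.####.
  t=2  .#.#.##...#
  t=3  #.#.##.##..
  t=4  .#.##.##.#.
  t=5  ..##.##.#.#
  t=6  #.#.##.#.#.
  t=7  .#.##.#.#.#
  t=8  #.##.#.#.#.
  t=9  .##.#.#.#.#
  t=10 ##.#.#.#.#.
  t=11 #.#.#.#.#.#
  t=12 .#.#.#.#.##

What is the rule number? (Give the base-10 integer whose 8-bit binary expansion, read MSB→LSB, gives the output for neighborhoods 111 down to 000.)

57

  [7] ### => .  t=1,i=7
  [6] ##. => .  t=0,i=1
  [5] #.# => #  t=1,i=1
  [4] #.. => #  t=0,i=2
  [3] .## => #  t=0,i=0
  [2] .#. => .  t=1,i=0
  [1] ..# => .  t=0,i=3
  [0] ... => #  t=0,i=7
  bits 00111001 = 57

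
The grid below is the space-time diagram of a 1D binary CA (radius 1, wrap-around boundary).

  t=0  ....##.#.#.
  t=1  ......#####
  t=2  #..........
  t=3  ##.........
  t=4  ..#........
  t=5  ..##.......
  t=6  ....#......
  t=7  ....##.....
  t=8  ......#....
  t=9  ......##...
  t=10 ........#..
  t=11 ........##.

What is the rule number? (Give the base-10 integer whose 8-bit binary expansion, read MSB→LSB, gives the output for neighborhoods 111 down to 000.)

52

  nb ###: next=.  (t=1,i=7, bit7=0)
  nb ##.: next=.  (t=0,i=5, bit6=0)
  nb #.#: next=#  (t=0,i=6, bit5=1)
  nb #..: next=#  (t=0,i=10, bit4=1)
  nb .##: next=.  (t=0,i=4, bit3=0)
  nb .#.: next=#  (t=0,i=7, bit2=1)
  nb ..#: next=.  (t=0,i=3, bit1=0)
  nb ...: next=.  (t=0,i=0, bit0=0)
  bits 00110100 = 52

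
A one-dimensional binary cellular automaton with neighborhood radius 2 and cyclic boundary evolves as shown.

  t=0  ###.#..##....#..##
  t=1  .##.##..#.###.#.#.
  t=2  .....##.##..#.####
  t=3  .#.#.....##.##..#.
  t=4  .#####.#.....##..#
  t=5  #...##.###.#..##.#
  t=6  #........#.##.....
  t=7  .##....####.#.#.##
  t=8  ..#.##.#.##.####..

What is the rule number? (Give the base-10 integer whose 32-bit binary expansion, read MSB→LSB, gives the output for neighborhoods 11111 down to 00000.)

  nb #####: next=.  (t=0,i=0, bit31=0)
  nb ####.: next=#  (t=0,i=1, bit30=1)
  nb ###.#: next=#  (t=0,i=2, bit29=1)
  nb ###..: next=.  (t=2,i=17, bit28=0)
  nb ##.##: next=.  (t=1,i=3, bit27=0)
  nb ##.#.: next=.  (t=0,i=3, bit26=0)
  nb ##..#: next=#  (t=1,i=6, bit25=1)
  nb ##...: next=.  (t=0,i=9, bit24=0)
  nb #.###: next=.  (t=1,i=10, bit23=0)
  nb #.##.: next=.  (t=1,i=4, bit22=0)
  nb #.#.#: next=#  (t=1,i=14, bit21=1)
  nb #.#..: next=#  (t=0,i=4, bit20=1)
  nb #..##: next=.  (t=0,i=6, bit19=0)
  nb #..#.: next=.  (t=1,i=7, bit18=0)
  nb #...#: next=.  (t=5,i=2, bit17=0)
  nb #....: next=#  (t=0,i=10, bit16=1)
  nb .####: next=.  (t=0,i=17, bit15=0)
  nb .###.: next=.  (t=1,i=11, bit14=0)
  nb .##.#: next=.  (t=1,i=2, bit13=0)
  nb .##..: next=#  (t=0,i=8, bit12=1)
  nb .#.##: next=#  (t=1,i=9, bit11=1)
  nb .#.#.: next=#  (t=1,i=15, bit10=1)
  nb .#..#: next=#  (t=0,i=5, bit9=1)
  nb .#...: next=#  (t=3,i=4, bit8=1)
  nb ..###: next=#  (t=0,i=16, bit7=1)
  nb ..##.: next=.  (t=0,i=7, bit6=0)
  nb ..#.#: next=#  (t=1,i=8, bit5=1)
  nb ..#..: next=.  (t=0,i=13, bit4=0)
  nb ...##: next=.  (t=2,i=4, bit3=0)
  nb ...#.: next=#  (t=0,i=12, bit2=1)
  nb ....#: next=#  (t=0,i=11, bit1=1)
  nb .....: next=.  (t=2,i=2, bit0=0)
  bits 01100010001100010001111110100110 = 1647386534

1647386534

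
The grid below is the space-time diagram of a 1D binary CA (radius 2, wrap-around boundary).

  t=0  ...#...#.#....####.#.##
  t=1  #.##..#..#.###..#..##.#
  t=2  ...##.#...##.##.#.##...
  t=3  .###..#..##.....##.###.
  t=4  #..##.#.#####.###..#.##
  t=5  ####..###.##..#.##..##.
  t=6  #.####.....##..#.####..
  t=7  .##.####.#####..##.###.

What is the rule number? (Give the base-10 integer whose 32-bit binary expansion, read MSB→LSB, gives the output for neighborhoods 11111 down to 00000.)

3552122974

  nb #####: next=#  (t=4,i=10, bit31=1)
  nb ####.: next=#  (t=0,i=16, bit30=1)
  nb ###.#: next=.  (t=0,i=17, bit29=0)
  nb ###..: next=#  (t=1,i=13, bit28=1)
  nb ##.##: next=.  (t=1,i=1, bit27=0)
  nb ##.#.: next=.  (t=0,i=18, bit26=0)
  nb ##..#: next=#  (t=1,i=4, bit25=1)
  nb ##...: next=#  (t=0,i=0, bit24=1)
  nb #.###: next=#  (t=1,i=11, bit23=1)
  nb #.##.: next=.  (t=0,i=21, bit22=0)
  nb #.#.#: next=#  (t=0,i=19, bit21=1)
  nb #.#..: next=#  (t=0,i=9, bit20=1)
  nb #..##: next=#  (t=1,i=18, bit19=1)
  nb #..#.: next=.  (t=1,i=5, bit18=0)
  nb #...#: next=.  (t=0,i=1, bit17=0)
  nb #....: next=#  (t=0,i=11, bit16=1)
  nb .####: next=.  (t=0,i=15, bit15=0)
  nb .###.: next=.  (t=1,i=12, bit14=0)
  nb .##.#: next=.  (t=1,i=0, bit13=0)
  nb .##..: next=#  (t=0,i=22, bit12=1)
  nb .#.##: next=#  (t=0,i=20, bit11=1)
  nb .#.#.: next=.  (t=0,i=8, bit10=0)
  nb .#..#: next=.  (t=1,i=7, bit9=0)
  nb .#...: next=.  (t=0,i=4, bit8=0)
  nb ..###: next=.  (t=0,i=14, bit7=0)
  nb ..##.: next=#  (t=1,i=19, bit6=1)
  nb ..#.#: next=.  (t=0,i=7, bit5=0)
  nb ..#..: next=#  (t=0,i=3, bit4=1)
  nb ...##: next=#  (t=0,i=13, bit3=1)
  nb ...#.: next=#  (t=0,i=2, bit2=1)
  nb ....#: next=#  (t=0,i=12, bit1=1)
  nb .....: next=.  (t=2,i=0, bit0=0)
  bits 11010011101110010001100001011110 = 3552122974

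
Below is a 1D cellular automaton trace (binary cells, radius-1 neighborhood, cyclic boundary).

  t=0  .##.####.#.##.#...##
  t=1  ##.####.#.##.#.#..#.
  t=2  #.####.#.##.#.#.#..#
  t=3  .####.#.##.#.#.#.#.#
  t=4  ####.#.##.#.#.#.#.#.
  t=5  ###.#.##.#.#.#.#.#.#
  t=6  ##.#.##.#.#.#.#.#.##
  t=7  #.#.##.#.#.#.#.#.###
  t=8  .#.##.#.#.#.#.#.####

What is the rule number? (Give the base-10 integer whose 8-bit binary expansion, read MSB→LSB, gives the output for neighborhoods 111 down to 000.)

184

  ###|#  b7=1 t=0,i=5
  ##.|.  b6=0 t=0,i=2
  #.#|#  b5=1 t=0,i=0
  #..|#  b4=1 t=0,i=15
  .##|#  b3=1 t=0,i=1
  .#.|.  b2=0 t=0,i=9
  ..#|.  b1=0 t=0,i=17
  ...|.  b0=0 t=0,i=16
  bits 10111000 = 184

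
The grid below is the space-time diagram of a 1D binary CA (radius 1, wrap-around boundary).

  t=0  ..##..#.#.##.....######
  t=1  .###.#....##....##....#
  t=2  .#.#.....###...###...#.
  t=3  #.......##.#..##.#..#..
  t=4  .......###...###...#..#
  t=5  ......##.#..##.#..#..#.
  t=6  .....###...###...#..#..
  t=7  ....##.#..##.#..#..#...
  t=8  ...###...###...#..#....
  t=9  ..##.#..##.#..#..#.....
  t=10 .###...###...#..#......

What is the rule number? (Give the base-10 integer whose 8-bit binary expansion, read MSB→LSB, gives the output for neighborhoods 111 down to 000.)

74

  nb ###: next=.  (t=0,i=18, bit7=0)
  nb ##.: next=#  (t=0,i=3, bit6=1)
  nb #.#: next=.  (t=0,i=7, bit5=0)
  nb #..: next=.  (t=0,i=0, bit4=0)
  nb .##: next=#  (t=0,i=2, bit3=1)
  nb .#.: next=.  (t=0,i=6, bit2=0)
  nb ..#: next=#  (t=0,i=1, bit1=1)
  nb ...: next=.  (t=0,i=13, bit0=0)
  bits 01001010 = 74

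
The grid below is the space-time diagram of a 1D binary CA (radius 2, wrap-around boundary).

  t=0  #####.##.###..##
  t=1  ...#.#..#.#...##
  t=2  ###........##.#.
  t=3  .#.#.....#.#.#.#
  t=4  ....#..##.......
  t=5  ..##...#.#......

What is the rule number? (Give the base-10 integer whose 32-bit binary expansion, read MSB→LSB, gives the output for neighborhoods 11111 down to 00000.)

1292028358

  ##### -> .   bit 31 = 0  t=0,i=0
  ####. -> #   bit 30 = 1  t=0,i=3
  ###.# -> .   bit 29 = 0  t=0,i=4
  ###.. -> .   bit 28 = 0  t=0,i=11
  ##.## -> #   bit 27 = 1  t=0,i=5
  ##.#. -> #   bit 26 = 1  t=2,i=13
  ##..# -> .   bit 25 = 0  t=0,i=12
  ##... -> #   bit 24 = 1  t=1,i=0
  #.### -> .   bit 23 = 0  t=0,i=9
  #.##. -> .   bit 22 = 0  t=0,i=6
  #.#.# -> .   bit 21 = 0  t=2,i=14
  #.#.. -> .   bit 20 = 0  t=1,i=5
  #..## -> .   bit 19 = 0  t=0,i=13
  #..#. -> .   bit 18 = 0  t=1,i=7
  #...# -> #   bit 17 = 1  t=1,i=1
  #.... -> .   bit 16 = 0  t=2,i=4
  .#### -> #   bit 15 = 1  t=0,i=15
  .###. -> #   bit 14 = 1  t=0,i=10
  .##.# -> .   bit 13 = 0  t=0,i=7
  .##.. -> .   bit 12 = 0  t=1,i=15
  .#.## -> #   bit 11 = 1  t=2,i=15
  .#.#. -> .   bit 10 = 0  t=1,i=4
  .#..# -> .   bit 9 = 0  t=1,i=6
  .#... -> #   bit 8 = 1  t=1,i=11
  ..### -> #   bit 7 = 1  t=0,i=14
  ..##. -> #   bit 6 = 1  t=1,i=14
  ..#.# -> .   bit 5 = 0  t=1,i=3
  ..#.. -> .   bit 4 = 0  t=4,i=4
  ...## -> .   bit 3 = 0  t=1,i=13
  ...#. -> #   bit 2 = 1  t=1,i=2
  ....# -> #   bit 1 = 1  t=2,i=9
  ..... -> .   bit 0 = 0  t=2,i=5
  bits 01001101000000101100100111000110 = 1292028358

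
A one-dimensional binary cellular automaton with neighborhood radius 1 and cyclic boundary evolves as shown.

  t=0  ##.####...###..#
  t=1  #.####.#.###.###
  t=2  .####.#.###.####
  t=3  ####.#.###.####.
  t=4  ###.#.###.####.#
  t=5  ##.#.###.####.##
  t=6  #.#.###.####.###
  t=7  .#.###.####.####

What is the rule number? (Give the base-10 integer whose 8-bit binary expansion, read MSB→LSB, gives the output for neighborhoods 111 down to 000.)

186

  nb ###: next=#  (t=0,i=0, bit7=1)
  nb ##.: next=.  (t=0,i=1, bit6=0)
  nb #.#: next=#  (t=0,i=2, bit5=1)
  nb #..: next=#  (t=0,i=7, bit4=1)
  nb .##: next=#  (t=0,i=3, bit3=1)
  nb .#.: next=.  (t=1,i=7, bit2=0)
  nb ..#: next=#  (t=0,i=9, bit1=1)
  nb ...: next=.  (t=0,i=8, bit0=0)
  bits 10111010 = 186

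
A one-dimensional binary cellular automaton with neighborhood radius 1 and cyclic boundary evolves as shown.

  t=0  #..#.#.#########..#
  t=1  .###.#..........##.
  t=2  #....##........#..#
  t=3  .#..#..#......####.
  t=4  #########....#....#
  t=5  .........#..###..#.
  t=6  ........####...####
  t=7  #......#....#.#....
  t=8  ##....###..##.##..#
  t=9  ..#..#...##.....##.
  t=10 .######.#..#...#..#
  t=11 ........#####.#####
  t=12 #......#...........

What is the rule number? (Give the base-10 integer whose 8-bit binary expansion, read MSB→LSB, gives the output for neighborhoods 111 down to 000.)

  nb ###: next=.  (t=0,i=8, bit7=0)
  nb ##.: next=.  (t=0,i=0, bit6=0)
  nb #.#: next=.  (t=0,i=4, bit5=0)
  nb #..: next=#  (t=0,i=1, bit4=1)
  nb .##: next=.  (t=0,i=7, bit3=0)
  nb .#.: next=#  (t=0,i=3, bit2=1)
  nb ..#: next=#  (t=0,i=2, bit1=1)
  nb ...: next=.  (t=1,i=7, bit0=0)
  bits 00010110 = 22

22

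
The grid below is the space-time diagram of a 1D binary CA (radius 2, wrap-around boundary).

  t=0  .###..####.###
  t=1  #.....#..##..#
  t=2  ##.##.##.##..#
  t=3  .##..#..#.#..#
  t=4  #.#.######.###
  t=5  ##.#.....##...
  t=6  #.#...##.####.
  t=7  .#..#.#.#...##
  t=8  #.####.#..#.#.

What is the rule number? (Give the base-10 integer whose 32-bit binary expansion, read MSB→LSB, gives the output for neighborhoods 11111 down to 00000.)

755375859

  [31] ##### => .  t=4,i=6
  [30] ####. => .  t=0,i=8
  [29] ###.# => #  t=0,i=9
  [28] ###.. => .  t=0,i=3
  [27] ##.## => #  t=0,i=0
  [26] ##.#. => #  t=4,i=1
  [25] ##..# => .  t=0,i=4
  [24] ##... => #  t=1,i=1
  [23] #.### => .  t=0,i=1
  [22] #.##. => .  t=2,i=3
  [21] #.#.# => .  t=4,i=2
  [20] #.#.. => .  t=3,i=10
  [19] #..## => .  t=0,i=5
  [18] #..#. => #  t=3,i=4
  [17] #...# => #  t=5,i=12
  [16] #.... => .  t=1,i=2
  [15] .#### => .  t=0,i=7
  [14] .###. => .  t=0,i=2
  [13] .##.# => .  t=2,i=4
  [12] .##.. => #  t=1,i=0
  [11] .#.## => #  t=3,i=0
  [10] .#.#. => #  t=3,i=9
  [9] .#..# => #  t=1,i=7
  [8] .#... => .  t=5,i=4
  [7] ..### => #  t=0,i=6
  [6] ..##. => #  t=1,i=9
  [5] ..#.# => #  t=3,i=8
  [4] ..#.. => #  t=1,i=6
  [3] ...## => .  t=5,i=8
  [2] ...#. => .  t=1,i=5
  [1] ....# => #  t=1,i=4
  [0] ..... => #  t=1,i=3
  bits 00101101000001100001111011110011 = 755375859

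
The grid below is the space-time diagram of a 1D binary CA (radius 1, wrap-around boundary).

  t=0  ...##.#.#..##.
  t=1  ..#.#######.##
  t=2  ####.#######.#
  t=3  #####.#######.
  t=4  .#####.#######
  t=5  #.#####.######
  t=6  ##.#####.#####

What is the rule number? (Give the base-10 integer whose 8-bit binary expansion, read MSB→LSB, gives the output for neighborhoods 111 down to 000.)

  ### -> #   bit 7 = 1  t=1,i=5
  ##. -> #   bit 6 = 1  t=0,i=4
  #.# -> #   bit 5 = 1  t=0,i=5
  #.. -> #   bit 4 = 1  t=0,i=9
  .## -> .   bit 3 = 0  t=0,i=3
  .#. -> #   bit 2 = 1  t=0,i=6
  ..# -> #   bit 1 = 1  t=0,i=2
  ... -> .   bit 0 = 0  t=0,i=0
  bits 11110110 = 246

246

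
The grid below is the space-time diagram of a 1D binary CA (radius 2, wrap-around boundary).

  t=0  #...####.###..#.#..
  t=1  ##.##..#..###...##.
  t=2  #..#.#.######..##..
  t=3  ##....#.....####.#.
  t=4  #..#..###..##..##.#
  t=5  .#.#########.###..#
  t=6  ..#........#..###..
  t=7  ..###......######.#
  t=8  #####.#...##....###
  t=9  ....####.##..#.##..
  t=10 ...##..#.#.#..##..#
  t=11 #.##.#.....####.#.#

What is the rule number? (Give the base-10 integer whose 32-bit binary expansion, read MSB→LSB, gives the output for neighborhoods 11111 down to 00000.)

  [31] ##### => .  t=2,i=9
  [30] ####. => .  t=0,i=6
  [29] ###.# => #  t=0,i=7
  [28] ###.. => #  t=0,i=11
  [27] ##.## => .  t=0,i=8
  [26] ##.#. => #  t=3,i=16
  [25] ##..# => #  t=0,i=12
  [24] ##... => .  t=1,i=13
  [23] #.### => .  t=0,i=9
  [22] #.##. => #  t=1,i=0
  [21] #.#.# => .  t=2,i=5
  [20] #.#.. => #  t=0,i=16
  [19] #..## => #  t=1,i=9
  [18] #..#. => .  t=0,i=13
  [17] #...# => .  t=0,i=2
  [16] #.... => #  t=3,i=3
  [15] .#### => .  t=0,i=5
  [14] .###. => #  t=0,i=10
  [13] .##.# => .  t=1,i=1
  [12] .##.. => .  t=1,i=4
  [11] .#.## => #  t=2,i=6
  [10] .#.#. => .  t=0,i=15
  [9] .#..# => #  t=0,i=17
  [8] .#... => #  t=0,i=1
  [7] ..### => #  t=0,i=4
  [6] ..##. => #  t=1,i=16
  [5] ..#.# => .  t=0,i=14
  [4] ..#.. => #  t=0,i=0
  [3] ...## => #  t=0,i=3
  [2] ...#. => .  t=3,i=5
  [1] ....# => .  t=3,i=4
  [0] ..... => .  t=3,i=9
  bits 00110110010110010100101111011000 = 911821784

911821784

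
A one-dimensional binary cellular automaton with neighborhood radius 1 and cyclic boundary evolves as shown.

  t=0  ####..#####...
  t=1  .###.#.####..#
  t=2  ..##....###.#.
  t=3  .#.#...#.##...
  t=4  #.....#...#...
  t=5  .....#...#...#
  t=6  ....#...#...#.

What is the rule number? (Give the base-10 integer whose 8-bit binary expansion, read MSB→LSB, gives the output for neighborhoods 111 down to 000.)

  ###|#  b7=1 t=0,i=1
  ##.|#  b6=1 t=0,i=3
  #.#|.  b5=0 t=1,i=0
  #..|.  b4=0 t=0,i=4
  .##|.  b3=0 t=0,i=0
  .#.|.  b2=0 t=1,i=5
  ..#|#  b1=1 t=0,i=5
  ...|.  b0=0 t=0,i=12
  bits 11000010 = 194

194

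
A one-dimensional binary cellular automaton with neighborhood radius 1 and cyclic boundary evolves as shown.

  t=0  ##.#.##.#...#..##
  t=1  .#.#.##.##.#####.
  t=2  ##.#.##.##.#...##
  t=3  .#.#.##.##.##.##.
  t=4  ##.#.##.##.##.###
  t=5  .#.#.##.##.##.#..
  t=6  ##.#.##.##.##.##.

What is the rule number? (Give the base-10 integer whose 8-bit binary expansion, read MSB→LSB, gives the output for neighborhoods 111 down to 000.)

94

  [7] ### => .  t=0,i=0
  [6] ##. => #  t=0,i=1
  [5] #.# => .  t=0,i=2
  [4] #.. => #  t=0,i=9
  [3] .## => #  t=0,i=5
  [2] .#. => #  t=0,i=3
  [1] ..# => #  t=0,i=11
  [0] ... => .  t=0,i=10
  bits 01011110 = 94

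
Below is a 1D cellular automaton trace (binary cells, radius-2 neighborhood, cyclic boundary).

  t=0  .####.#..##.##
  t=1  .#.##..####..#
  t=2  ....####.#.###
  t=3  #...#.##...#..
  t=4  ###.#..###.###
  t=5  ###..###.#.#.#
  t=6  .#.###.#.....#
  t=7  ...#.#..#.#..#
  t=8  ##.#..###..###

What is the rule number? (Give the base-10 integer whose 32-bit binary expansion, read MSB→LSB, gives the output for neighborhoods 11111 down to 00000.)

3817747441

  [31] ##### => #  t=4,i=0
  [30] ####. => #  t=0,i=3
  [29] ###.# => #  t=0,i=4
  [28] ###.. => .  t=1,i=10
  [27] ##.## => .  t=0,i=0
  [26] ##.#. => .  t=0,i=5
  [25] ##..# => #  t=1,i=5
  [24] ##... => #  t=2,i=0
  [23] #.### => #  t=0,i=1
  [22] #.##. => .  t=0,i=12
  [21] #.#.# => .  t=1,i=1
  [20] #.#.. => .  t=0,i=6
  [19] #..## => #  t=0,i=8
  [18] #..#. => #  t=1,i=12
  [17] #...# => #  t=3,i=2
  [16] #.... => .  t=2,i=1
  [15] .#### => .  t=0,i=2
  [14] .###. => .  t=2,i=12
  [13] .##.# => #  t=0,i=10
  [12] .##.. => #  t=1,i=4
  [11] .#.## => .  t=1,i=2
  [10] .#.#. => .  t=1,i=0
  [9] .#..# => #  t=0,i=7
  [8] .#... => #  t=3,i=1
  [7] ..### => #  t=1,i=7
  [6] ..##. => #  t=0,i=9
  [5] ..#.# => #  t=1,i=13
  [4] ..#.. => #  t=3,i=0
  [3] ...## => .  t=2,i=3
  [2] ...#. => .  t=3,i=3
  [1] ....# => .  t=2,i=2
  [0] ..... => #  t=6,i=10
  bits 11100011100011100011001111110001 = 3817747441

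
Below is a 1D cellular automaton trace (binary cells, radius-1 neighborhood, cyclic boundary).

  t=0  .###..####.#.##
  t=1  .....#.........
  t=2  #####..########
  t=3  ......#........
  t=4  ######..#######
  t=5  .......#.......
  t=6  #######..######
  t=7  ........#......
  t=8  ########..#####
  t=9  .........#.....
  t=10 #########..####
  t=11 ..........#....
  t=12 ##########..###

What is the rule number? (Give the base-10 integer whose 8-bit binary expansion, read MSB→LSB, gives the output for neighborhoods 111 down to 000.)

  ###|.  b7=0 t=0,i=2
  ##.|.  b6=0 t=0,i=3
  #.#|.  b5=0 t=0,i=0
  #..|.  b4=0 t=0,i=4
  .##|.  b3=0 t=0,i=1
  .#.|.  b2=0 t=0,i=11
  ..#|#  b1=1 t=0,i=5
  ...|#  b0=1 t=1,i=0
  bits 00000011 = 3

3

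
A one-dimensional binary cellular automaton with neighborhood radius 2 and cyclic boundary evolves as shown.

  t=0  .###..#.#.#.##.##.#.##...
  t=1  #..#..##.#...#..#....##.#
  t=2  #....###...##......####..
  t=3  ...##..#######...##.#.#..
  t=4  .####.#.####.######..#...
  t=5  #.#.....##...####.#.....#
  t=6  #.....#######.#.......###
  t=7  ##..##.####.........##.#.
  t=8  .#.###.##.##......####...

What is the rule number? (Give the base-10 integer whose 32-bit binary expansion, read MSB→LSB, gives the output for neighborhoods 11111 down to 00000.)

  ##### -> #   bit 31 = 1  t=3,i=9
  ####. -> .   bit 30 = 0  t=2,i=21
  ###.# -> .   bit 29 = 0  t=4,i=4
  ###.. -> #   bit 28 = 1  t=0,i=3
  ##.## -> .   bit 27 = 0  t=0,i=14
  ##.#. -> .   bit 26 = 0  t=0,i=17
  ##..# -> .   bit 25 = 0  t=0,i=4
  ##... -> #   bit 24 = 1  t=0,i=22
  #.### -> #   bit 23 = 1  t=4,i=8
  #.##. -> .   bit 22 = 0  t=0,i=12
  #.#.# -> .   bit 21 = 0  t=0,i=8
  #.#.. -> .   bit 20 = 0  t=1,i=9
  #..## -> #   bit 19 = 1  t=1,i=5
  #..#. -> .   bit 18 = 0  t=0,i=5
  #...# -> #   bit 17 = 1  t=1,i=11
  #.... -> .   bit 16 = 0  t=0,i=23
  .#### -> #   bit 15 = 1  t=2,i=20
  .###. -> .   bit 14 = 0  t=0,i=2
  .##.# -> #   bit 13 = 1  t=0,i=13
  .##.. -> #   bit 12 = 1  t=0,i=21
  .#.## -> .   bit 11 = 0  t=0,i=11
  .#.#. -> #   bit 10 = 1  t=0,i=7
  .#..# -> .   bit 9 = 0  t=1,i=4
  .#... -> .   bit 8 = 0  t=1,i=10
  ..### -> .   bit 7 = 0  t=0,i=1
  ..##. -> #   bit 6 = 1  t=1,i=6
  ..#.# -> #   bit 5 = 1  t=0,i=6
  ..#.. -> .   bit 4 = 0  t=1,i=3
  ...## -> #   bit 3 = 1  t=0,i=0
  ...#. -> #   bit 2 = 1  t=1,i=12
  ....# -> #   bit 1 = 1  t=0,i=24
  ..... -> .   bit 0 = 0  t=2,i=15
  bits 10010001100010101011010001101110 = 2441786478

2441786478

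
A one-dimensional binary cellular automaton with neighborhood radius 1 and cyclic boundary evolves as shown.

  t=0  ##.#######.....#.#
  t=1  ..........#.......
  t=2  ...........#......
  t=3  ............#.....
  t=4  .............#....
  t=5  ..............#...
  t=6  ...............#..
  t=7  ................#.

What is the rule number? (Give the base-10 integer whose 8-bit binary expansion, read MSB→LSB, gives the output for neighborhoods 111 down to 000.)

16

  ###|.  b7=0 t=0,i=0
  ##.|.  b6=0 t=0,i=1
  #.#|.  b5=0 t=0,i=2
  #..|#  b4=1 t=0,i=10
  .##|.  b3=0 t=0,i=3
  .#.|.  b2=0 t=0,i=15
  ..#|.  b1=0 t=0,i=14
  ...|.  b0=0 t=0,i=11
  bits 00010000 = 16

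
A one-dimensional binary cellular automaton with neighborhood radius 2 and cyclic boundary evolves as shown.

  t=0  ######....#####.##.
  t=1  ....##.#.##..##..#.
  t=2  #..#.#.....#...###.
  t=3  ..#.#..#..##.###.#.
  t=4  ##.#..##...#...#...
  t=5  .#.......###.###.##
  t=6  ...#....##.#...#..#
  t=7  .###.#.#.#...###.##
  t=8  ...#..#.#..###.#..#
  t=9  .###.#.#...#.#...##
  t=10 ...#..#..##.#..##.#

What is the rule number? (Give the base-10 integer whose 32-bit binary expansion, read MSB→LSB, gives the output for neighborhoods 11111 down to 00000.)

1913070748

  ##### -> .   bit 31 = 0  t=0,i=2
  ####. -> #   bit 30 = 1  t=0,i=4
  ###.# -> #   bit 29 = 1  t=0,i=14
  ###.. -> #   bit 28 = 1  t=0,i=5
  ##.## -> .   bit 27 = 0  t=0,i=15
  ##.#. -> .   bit 26 = 0  t=1,i=6
  ##..# -> #   bit 25 = 1  t=1,i=11
  ##... -> .   bit 24 = 0  t=0,i=6
  #.### -> .   bit 23 = 0  t=0,i=0
  #.##. -> .   bit 22 = 0  t=0,i=16
  #.#.# -> .   bit 21 = 0  t=1,i=7
  #.#.. -> .   bit 20 = 0  t=2,i=0
  #..## -> .   bit 19 = 0  t=1,i=12
  #..#. -> #   bit 18 = 1  t=1,i=16
  #...# -> #   bit 17 = 1  t=2,i=13
  #.... -> #   bit 16 = 1  t=0,i=7
  .#### -> .   bit 15 = 0  t=0,i=1
  .###. -> .   bit 14 = 0  t=2,i=16
  .##.# -> #   bit 13 = 1  t=0,i=17
  .##.. -> .   bit 12 = 0  t=1,i=10
  .#.## -> .   bit 11 = 0  t=1,i=8
  .#.#. -> #   bit 10 = 1  t=2,i=4
  .#..# -> .   bit 9 = 0  t=2,i=1
  .#... -> .   bit 8 = 0  t=1,i=18
  ..### -> #   bit 7 = 1  t=0,i=10
  ..##. -> .   bit 6 = 0  t=1,i=4
  ..#.# -> .   bit 5 = 0  t=2,i=3
  ..#.. -> #   bit 4 = 1  t=1,i=17
  ...## -> #   bit 3 = 1  t=0,i=9
  ...#. -> #   bit 2 = 1  t=2,i=10
  ....# -> .   bit 1 = 0  t=0,i=8
  ..... -> .   bit 0 = 0  t=1,i=1
  bits 01110010000001110010010010011100 = 1913070748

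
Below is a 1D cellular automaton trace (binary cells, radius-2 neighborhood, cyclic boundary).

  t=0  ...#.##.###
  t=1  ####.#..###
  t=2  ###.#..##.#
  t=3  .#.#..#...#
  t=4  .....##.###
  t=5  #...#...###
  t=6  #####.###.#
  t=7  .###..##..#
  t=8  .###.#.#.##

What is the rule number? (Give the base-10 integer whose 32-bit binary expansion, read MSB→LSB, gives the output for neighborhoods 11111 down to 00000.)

  #####|#  b31=1 t=1,i=0
  ####.|#  b30=1 t=1,i=2
  ###.#|.  b29=0 t=1,i=3
  ###..|#  b28=1 t=0,i=10
  ##.##|.  b27=0 t=0,i=7
  ##.#.|#  b26=1 t=1,i=4
  ##..#|.  b25=0 t=7,i=4
  ##...|#  b24=1 t=0,i=0
  #.###|#  b23=1 t=0,i=8
  #.##.|#  b22=1 t=0,i=5
  #.#.#|.  b21=0 t=3,i=1
  #.#..|.  b20=0 t=1,i=5
  #..##|#  b19=1 t=1,i=7
  #..#.|#  b18=1 t=3,i=5
  #...#|#  b17=1 t=0,i=1
  #....|.  b16=0 t=4,i=1
  .####|.  b15=0 t=1,i=9
  .###.|#  b14=1 t=0,i=9
  .##.#|.  b13=0 t=0,i=6
  .##..|#  b12=1 t=7,i=7
  .#.##|.  b11=0 t=0,i=4
  .#.#.|.  b10=0 t=3,i=0
  .#..#|.  b9=0 t=1,i=6
  .#...|.  b8=0 t=3,i=7
  ..###|#  b7=1 t=1,i=8
  ..##.|.  b6=0 t=2,i=7
  ..#.#|#  b5=1 t=0,i=3
  ..#..|#  b4=1 t=3,i=6
  ...##|#  b3=1 t=4,i=4
  ...#.|#  b2=1 t=0,i=2
  ....#|.  b1=0 t=4,i=3
  .....|.  b0=0 t=4,i=2
  bits 11010101110011100101000010111100 = 3587068092

3587068092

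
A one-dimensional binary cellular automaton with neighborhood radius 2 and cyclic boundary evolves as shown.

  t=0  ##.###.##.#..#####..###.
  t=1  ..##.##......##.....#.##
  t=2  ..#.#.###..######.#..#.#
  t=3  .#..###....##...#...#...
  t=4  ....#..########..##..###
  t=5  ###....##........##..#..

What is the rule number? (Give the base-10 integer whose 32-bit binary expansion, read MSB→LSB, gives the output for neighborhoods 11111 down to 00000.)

  ##### -> .   bit 31 = 0  t=0,i=15
  ####. -> .   bit 30 = 0  t=0,i=16
  ###.# -> #   bit 29 = 1  t=0,i=5
  ###.. -> .   bit 28 = 0  t=0,i=17
  ##.## -> #   bit 27 = 1  t=0,i=2
  ##.#. -> .   bit 26 = 0  t=0,i=9
  ##..# -> .   bit 25 = 0  t=0,i=18
  ##... -> #   bit 24 = 1  t=1,i=7
  #.### -> #   bit 23 = 1  t=0,i=3
  #.##. -> .   bit 22 = 0  t=0,i=0
  #.#.# -> #   bit 21 = 1  t=2,i=4
  #.#.. -> .   bit 20 = 0  t=0,i=10
  #..## -> .   bit 19 = 0  t=0,i=12
  #..#. -> #   bit 18 = 1  t=2,i=1
  #...# -> #   bit 17 = 1  t=3,i=14
  #.... -> #   bit 16 = 1  t=1,i=8
  .#### -> #   bit 15 = 1  t=0,i=14
  .###. -> .   bit 14 = 0  t=0,i=4
  .##.# -> .   bit 13 = 0  t=0,i=1
  .##.. -> #   bit 12 = 1  t=1,i=6
  .#.## -> #   bit 11 = 1  t=1,i=21
  .#.#. -> .   bit 10 = 0  t=2,i=3
  .#..# -> .   bit 9 = 0  t=0,i=11
  .#... -> #   bit 8 = 1  t=3,i=17
  ..### -> #   bit 7 = 1  t=0,i=13
  ..##. -> #   bit 6 = 1  t=1,i=2
  ..#.# -> .   bit 5 = 0  t=1,i=20
  ..#.. -> .   bit 4 = 0  t=3,i=1
  ...## -> #   bit 3 = 1  t=1,i=12
  ...#. -> .   bit 2 = 0  t=1,i=19
  ....# -> #   bit 1 = 1  t=1,i=11
  ..... -> .   bit 0 = 0  t=1,i=9
  bits 00101001101001111001100111001010 = 698849738

698849738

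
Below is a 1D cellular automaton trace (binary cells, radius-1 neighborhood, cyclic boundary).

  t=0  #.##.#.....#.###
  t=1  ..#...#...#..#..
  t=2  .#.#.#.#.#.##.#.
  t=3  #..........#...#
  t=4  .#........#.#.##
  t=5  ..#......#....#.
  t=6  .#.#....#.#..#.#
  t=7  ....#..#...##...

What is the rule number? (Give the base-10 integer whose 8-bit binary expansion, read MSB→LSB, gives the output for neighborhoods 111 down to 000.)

26

  ###|.  b7=0 t=0,i=14
  ##.|.  b6=0 t=0,i=0
  #.#|.  b5=0 t=0,i=1
  #..|#  b4=1 t=0,i=6
  .##|#  b3=1 t=0,i=2
  .#.|.  b2=0 t=0,i=5
  ..#|#  b1=1 t=0,i=10
  ...|.  b0=0 t=0,i=7
  bits 00011010 = 26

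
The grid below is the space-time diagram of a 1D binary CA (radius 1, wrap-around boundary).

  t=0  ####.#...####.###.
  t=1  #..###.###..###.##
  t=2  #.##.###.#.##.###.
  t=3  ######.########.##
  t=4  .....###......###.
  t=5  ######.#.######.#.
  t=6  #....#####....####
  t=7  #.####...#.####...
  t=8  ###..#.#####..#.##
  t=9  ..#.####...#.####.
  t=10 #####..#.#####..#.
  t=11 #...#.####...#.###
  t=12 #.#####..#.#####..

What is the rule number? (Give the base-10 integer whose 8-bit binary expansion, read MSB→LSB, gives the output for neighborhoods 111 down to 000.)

111

  nb ###: next=.  (t=0,i=1, bit7=0)
  nb ##.: next=#  (t=0,i=3, bit6=1)
  nb #.#: next=#  (t=0,i=4, bit5=1)
  nb #..: next=.  (t=0,i=6, bit4=0)
  nb .##: next=#  (t=0,i=0, bit3=1)
  nb .#.: next=#  (t=0,i=5, bit2=1)
  nb ..#: next=#  (t=0,i=8, bit1=1)
  nb ...: next=#  (t=0,i=7, bit0=1)
  bits 01101111 = 111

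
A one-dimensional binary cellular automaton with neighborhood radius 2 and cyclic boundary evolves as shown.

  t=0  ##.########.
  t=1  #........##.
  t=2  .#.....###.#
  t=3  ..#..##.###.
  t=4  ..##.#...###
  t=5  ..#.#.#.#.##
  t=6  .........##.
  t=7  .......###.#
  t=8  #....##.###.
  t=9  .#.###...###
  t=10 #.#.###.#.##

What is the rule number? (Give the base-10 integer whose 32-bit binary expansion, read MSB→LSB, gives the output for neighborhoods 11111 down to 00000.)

  #####|.  b31=0 t=0,i=5
  ####.|#  b30=1 t=0,i=9
  ###.#|#  b29=1 t=0,i=10
  ###..|#  b28=1 t=3,i=10
  ##.##|.  b27=0 t=0,i=2
  ##.#.|#  b26=1 t=1,i=11
  ##..#|.  b25=0 t=4,i=0
  ##...|#  b24=1 t=3,i=11
  #.###|.  b23=0 t=0,i=3
  #.##.|#  b22=1 t=0,i=0
  #.#.#|.  b21=0 t=2,i=11
  #.#..|.  b20=0 t=1,i=0
  #..##|.  b19=0 t=3,i=4
  #..#.|.  b18=0 t=5,i=1
  #...#|.  b17=0 t=3,i=0
  #....|.  b16=0 t=1,i=2
  .####|.  b15=0 t=0,i=4
  .###.|#  b14=1 t=2,i=8
  .##.#|.  b13=0 t=0,i=1
  .##..|.  b12=0 t=5,i=11
  .#.##|#  b11=1 t=5,i=9
  .#.#.|.  b10=0 t=2,i=0
  .#..#|#  b9=1 t=3,i=3
  .#...|#  b8=1 t=1,i=1
  ..###|.  b7=0 t=2,i=7
  ..##.|#  b6=1 t=1,i=9
  ..#.#|.  b5=0 t=5,i=2
  ..#..|#  b4=1 t=3,i=2
  ...##|#  b3=1 t=1,i=8
  ...#.|.  b2=0 t=3,i=1
  ....#|#  b1=1 t=1,i=7
  .....|.  b0=0 t=1,i=3
  bits 01110101010000000100101101011010 = 1967147866

1967147866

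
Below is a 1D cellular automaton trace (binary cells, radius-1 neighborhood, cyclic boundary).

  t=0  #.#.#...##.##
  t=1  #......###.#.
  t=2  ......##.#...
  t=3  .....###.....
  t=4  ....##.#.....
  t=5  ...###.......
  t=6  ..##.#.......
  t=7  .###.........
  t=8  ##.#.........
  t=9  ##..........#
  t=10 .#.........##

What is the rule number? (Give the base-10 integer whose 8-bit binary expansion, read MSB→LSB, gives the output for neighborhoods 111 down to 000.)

  [7] ### => .  t=0,i=12
  [6] ##. => #  t=0,i=0
  [5] #.# => .  t=0,i=1
  [4] #.. => .  t=0,i=5
  [3] .## => #  t=0,i=8
  [2] .#. => .  t=0,i=2
  [1] ..# => #  t=0,i=7
  [0] ... => .  t=0,i=6
  bits 01001010 = 74

74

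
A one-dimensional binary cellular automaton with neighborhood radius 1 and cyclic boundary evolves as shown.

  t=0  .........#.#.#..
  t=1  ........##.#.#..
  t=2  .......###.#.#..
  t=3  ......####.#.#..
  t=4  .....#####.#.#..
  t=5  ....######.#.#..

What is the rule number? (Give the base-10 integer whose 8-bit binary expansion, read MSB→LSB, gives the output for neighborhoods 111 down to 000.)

  nb ###: next=#  (t=2,i=8, bit7=1)
  nb ##.: next=#  (t=1,i=9, bit6=1)
  nb #.#: next=.  (t=0,i=10, bit5=0)
  nb #..: next=.  (t=0,i=14, bit4=0)
  nb .##: next=#  (t=1,i=8, bit3=1)
  nb .#.: next=#  (t=0,i=9, bit2=1)
  nb ..#: next=#  (t=0,i=8, bit1=1)
  nb ...: next=.  (t=0,i=0, bit0=0)
  bits 11001110 = 206

206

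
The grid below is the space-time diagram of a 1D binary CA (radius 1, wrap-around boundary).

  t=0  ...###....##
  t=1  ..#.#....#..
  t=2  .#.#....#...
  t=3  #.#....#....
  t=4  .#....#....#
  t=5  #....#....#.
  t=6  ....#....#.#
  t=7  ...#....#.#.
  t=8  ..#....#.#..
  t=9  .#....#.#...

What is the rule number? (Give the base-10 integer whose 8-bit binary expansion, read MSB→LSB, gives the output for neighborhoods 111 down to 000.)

162

  [7] ### => #  t=0,i=4
  [6] ##. => .  t=0,i=5
  [5] #.# => #  t=1,i=3
  [4] #.. => .  t=0,i=0
  [3] .## => .  t=0,i=3
  [2] .#. => .  t=1,i=2
  [1] ..# => #  t=0,i=2
  [0] ... => .  t=0,i=1
  bits 10100010 = 162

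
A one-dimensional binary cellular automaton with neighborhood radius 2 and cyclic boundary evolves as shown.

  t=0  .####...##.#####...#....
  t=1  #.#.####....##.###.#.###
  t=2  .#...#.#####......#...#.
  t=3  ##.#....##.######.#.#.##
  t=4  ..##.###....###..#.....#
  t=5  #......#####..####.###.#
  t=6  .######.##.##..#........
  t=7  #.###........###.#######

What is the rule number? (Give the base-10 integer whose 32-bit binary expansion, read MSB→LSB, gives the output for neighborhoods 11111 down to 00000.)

2534900251

  ##### -> #   bit 31 = 1  t=0,i=13
  ####. -> .   bit 30 = 0  t=0,i=3
  ###.# -> .   bit 29 = 0  t=1,i=0
  ###.. -> #   bit 28 = 1  t=0,i=4
  ##.## -> .   bit 27 = 0  t=0,i=10
  ##.#. -> #   bit 26 = 1  t=1,i=1
  ##..# -> #   bit 25 = 1  t=4,i=15
  ##... -> #   bit 24 = 1  t=0,i=5
  #.### -> .   bit 23 = 0  t=0,i=11
  #.##. -> .   bit 22 = 0  t=5,i=23
  #.#.# -> .   bit 21 = 0  t=1,i=2
  #.#.. -> #   bit 20 = 1  t=3,i=3
  #..## -> .   bit 19 = 0  t=4,i=1
  #..#. -> #   bit 18 = 1  t=2,i=0
  #...# -> #   bit 17 = 1  t=0,i=6
  #.... -> #   bit 16 = 1  t=0,i=21
  .#### -> #   bit 15 = 1  t=0,i=2
  .###. -> .   bit 14 = 0  t=1,i=16
  .##.# -> .   bit 13 = 0  t=0,i=9
  .##.. -> .   bit 12 = 0  t=5,i=0
  .#.## -> .   bit 11 = 0  t=1,i=3
  .#.#. -> .   bit 10 = 0  t=3,i=19
  .#..# -> #   bit 9 = 1  t=2,i=23
  .#... -> .   bit 8 = 0  t=0,i=20
  ..### -> .   bit 7 = 0  t=0,i=1
  ..##. -> .   bit 6 = 0  t=0,i=8
  ..#.# -> .   bit 5 = 0  t=2,i=5
  ..#.. -> #   bit 4 = 1  t=0,i=19
  ...## -> #   bit 3 = 1  t=0,i=0
  ...#. -> .   bit 2 = 0  t=0,i=18
  ....# -> #   bit 1 = 1  t=0,i=23
  ..... -> #   bit 0 = 1  t=0,i=22
  bits 10010111000101111000001000011011 = 2534900251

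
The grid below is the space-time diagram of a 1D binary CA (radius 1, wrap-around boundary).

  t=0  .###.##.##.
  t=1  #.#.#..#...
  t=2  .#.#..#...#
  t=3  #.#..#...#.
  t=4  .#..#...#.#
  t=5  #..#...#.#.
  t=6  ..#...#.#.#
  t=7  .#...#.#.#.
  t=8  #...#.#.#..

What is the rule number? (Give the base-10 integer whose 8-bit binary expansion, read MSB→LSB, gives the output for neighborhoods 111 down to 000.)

  nb ###: next=#  (t=0,i=2, bit7=1)
  nb ##.: next=.  (t=0,i=3, bit6=0)
  nb #.#: next=#  (t=0,i=4, bit5=1)
  nb #..: next=.  (t=0,i=10, bit4=0)
  nb .##: next=.  (t=0,i=1, bit3=0)
  nb .#.: next=.  (t=1,i=0, bit2=0)
  nb ..#: next=#  (t=0,i=0, bit1=1)
  nb ...: next=.  (t=1,i=9, bit0=0)
  bits 10100010 = 162

162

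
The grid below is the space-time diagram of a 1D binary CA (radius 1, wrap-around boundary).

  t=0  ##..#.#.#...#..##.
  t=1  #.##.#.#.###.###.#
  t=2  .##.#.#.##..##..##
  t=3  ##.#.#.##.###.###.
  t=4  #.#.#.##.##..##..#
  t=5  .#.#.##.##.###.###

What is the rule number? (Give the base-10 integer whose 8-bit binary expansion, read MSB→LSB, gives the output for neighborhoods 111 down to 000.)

59

  ### -> .   bit 7 = 0  t=1,i=10
  ##. -> .   bit 6 = 0  t=0,i=1
  #.# -> #   bit 5 = 1  t=0,i=5
  #.. -> #   bit 4 = 1  t=0,i=2
  .## -> #   bit 3 = 1  t=0,i=0
  .#. -> .   bit 2 = 0  t=0,i=4
  ..# -> #   bit 1 = 1  t=0,i=3
  ... -> #   bit 0 = 1  t=0,i=10
  bits 00111011 = 59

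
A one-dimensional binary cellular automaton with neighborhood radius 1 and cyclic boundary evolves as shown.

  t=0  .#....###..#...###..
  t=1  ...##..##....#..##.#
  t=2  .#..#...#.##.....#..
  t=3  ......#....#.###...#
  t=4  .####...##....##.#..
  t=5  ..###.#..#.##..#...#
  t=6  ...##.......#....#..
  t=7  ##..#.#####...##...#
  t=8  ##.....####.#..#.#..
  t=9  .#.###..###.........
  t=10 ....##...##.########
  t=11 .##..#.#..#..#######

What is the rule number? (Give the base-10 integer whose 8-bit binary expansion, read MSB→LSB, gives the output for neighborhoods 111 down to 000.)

193

  [7] ### => #  t=0,i=7
  [6] ##. => #  t=0,i=8
  [5] #.# => .  t=1,i=18
  [4] #.. => .  t=0,i=2
  [3] .## => .  t=0,i=6
  [2] .#. => .  t=0,i=1
  [1] ..# => .  t=0,i=0
  [0] ... => #  t=0,i=3
  bits 11000001 = 193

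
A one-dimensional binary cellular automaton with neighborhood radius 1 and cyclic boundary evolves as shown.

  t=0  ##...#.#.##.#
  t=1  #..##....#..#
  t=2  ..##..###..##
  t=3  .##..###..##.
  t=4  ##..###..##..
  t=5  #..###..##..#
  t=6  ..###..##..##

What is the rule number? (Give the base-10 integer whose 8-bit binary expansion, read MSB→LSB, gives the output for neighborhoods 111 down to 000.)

139

  nb ###: next=#  (t=0,i=0, bit7=1)
  nb ##.: next=.  (t=0,i=1, bit6=0)
  nb #.#: next=.  (t=0,i=6, bit5=0)
  nb #..: next=.  (t=0,i=2, bit4=0)
  nb .##: next=#  (t=0,i=9, bit3=1)
  nb .#.: next=.  (t=0,i=5, bit2=0)
  nb ..#: next=#  (t=0,i=4, bit1=1)
  nb ...: next=#  (t=0,i=3, bit0=1)
  bits 10001011 = 139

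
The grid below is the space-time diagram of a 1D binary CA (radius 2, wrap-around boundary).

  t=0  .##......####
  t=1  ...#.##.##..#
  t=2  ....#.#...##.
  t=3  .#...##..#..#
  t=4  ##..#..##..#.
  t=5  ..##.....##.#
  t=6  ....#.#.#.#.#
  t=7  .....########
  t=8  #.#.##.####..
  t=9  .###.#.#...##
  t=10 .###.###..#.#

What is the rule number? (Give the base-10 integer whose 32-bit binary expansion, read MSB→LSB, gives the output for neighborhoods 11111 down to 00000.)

  #####|#  b31=1 t=7,i=7
  ####.|.  b30=0 t=0,i=11
  ###.#|#  b29=1 t=0,i=12
  ###..|.  b28=0 t=7,i=12
  ##.##|.  b27=0 t=0,i=0
  ##.#.|.  b26=0 t=5,i=11
  ##..#|#  b25=1 t=1,i=10
  ##...|#  b24=1 t=0,i=3
  #.###|#  b23=1 t=8,i=7
  #.##.|.  b22=0 t=0,i=1
  #.#.#|#  b21=1 t=6,i=6
  #.#..|#  b20=1 t=2,i=6
  #..##|.  b19=0 t=4,i=6
  #..#.|#  b18=1 t=1,i=11
  #...#|.  b17=0 t=1,i=1
  #....|.  b16=0 t=0,i=4
  .####|.  b15=0 t=0,i=10
  .###.|#  b14=1 t=9,i=2
  .##.#|#  b13=1 t=1,i=6
  .##..|.  b12=0 t=0,i=2
  .#.##|#  b11=1 t=1,i=4
  .#.#.|#  b10=1 t=2,i=5
  .#..#|.  b9=0 t=3,i=10
  .#...|.  b8=0 t=1,i=0
  ..###|#  b7=1 t=0,i=9
  ..##.|.  b6=0 t=2,i=10
  ..#.#|.  b5=0 t=1,i=3
  ..#..|.  b4=0 t=1,i=12
  ...##|#  b3=1 t=0,i=8
  ...#.|.  b2=0 t=1,i=2
  ....#|.  b1=0 t=0,i=7
  .....|#  b0=1 t=0,i=5
  bits 10100011101101000110110010001001 = 2746510473

2746510473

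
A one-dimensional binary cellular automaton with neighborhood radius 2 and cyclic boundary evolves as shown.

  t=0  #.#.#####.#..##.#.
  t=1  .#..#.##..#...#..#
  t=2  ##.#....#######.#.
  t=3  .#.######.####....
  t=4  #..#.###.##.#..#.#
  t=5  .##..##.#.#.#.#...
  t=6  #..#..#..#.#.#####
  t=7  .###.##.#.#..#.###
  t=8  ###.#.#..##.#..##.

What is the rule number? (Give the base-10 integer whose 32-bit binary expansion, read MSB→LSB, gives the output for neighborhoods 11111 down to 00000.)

3398919582

  [31] ##### => #  t=0,i=6
  [30] ####. => #  t=0,i=7
  [29] ###.# => .  t=0,i=8
  [28] ###.. => .  t=3,i=13
  [27] ##.## => #  t=3,i=9
  [26] ##.#. => .  t=0,i=9
  [25] ##..# => #  t=1,i=8
  [24] ##... => .  t=3,i=14
  [23] #.### => #  t=0,i=4
  [22] #.##. => .  t=1,i=6
  [21] #.#.# => .  t=0,i=0
  [20] #.#.. => #  t=0,i=10
  [19] #..## => .  t=0,i=12
  [18] #..#. => #  t=1,i=3
  [17] #...# => #  t=1,i=12
  [16] #.... => #  t=2,i=5
  [15] .#### => .  t=0,i=5
  [14] .###. => #  t=4,i=6
  [13] .##.# => #  t=0,i=14
  [12] .##.. => .  t=1,i=7
  [11] .#.## => .  t=0,i=3
  [10] .#.#. => #  t=0,i=1
  [9] .#..# => .  t=0,i=11
  [8] .#... => #  t=1,i=11
  [7] ..### => #  t=2,i=8
  [6] ..##. => .  t=0,i=13
  [5] ..#.# => .  t=1,i=4
  [4] ..#.. => #  t=1,i=10
  [3] ...## => #  t=2,i=7
  [2] ...#. => #  t=1,i=13
  [1] ....# => #  t=2,i=6
  [0] ..... => .  t=3,i=16
  bits 11001010100101110110010110011110 = 3398919582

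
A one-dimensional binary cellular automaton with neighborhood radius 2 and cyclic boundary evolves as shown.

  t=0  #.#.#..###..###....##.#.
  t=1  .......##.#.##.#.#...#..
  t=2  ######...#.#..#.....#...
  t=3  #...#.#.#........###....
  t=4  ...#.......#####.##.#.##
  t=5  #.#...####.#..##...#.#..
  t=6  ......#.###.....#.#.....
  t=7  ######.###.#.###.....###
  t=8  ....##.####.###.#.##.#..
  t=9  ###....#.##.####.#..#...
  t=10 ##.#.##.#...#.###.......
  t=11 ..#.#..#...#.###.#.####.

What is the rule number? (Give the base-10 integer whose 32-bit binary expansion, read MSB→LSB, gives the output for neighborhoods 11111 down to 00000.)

  #####|.  b31=0 t=2,i=2
  ####.|#  b30=1 t=2,i=4
  ###.#|#  b29=1 t=4,i=15
  ###..|.  b28=0 t=0,i=9
  ##.##|.  b27=0 t=4,i=16
  ##.#.|#  b26=1 t=0,i=21
  ##..#|#  b25=1 t=0,i=10
  ##...|#  b24=1 t=0,i=15
  #.###|#  b23=1 t=6,i=8
  #.##.|.  b22=0 t=1,i=12
  #.#.#|.  b21=0 t=0,i=0
  #.#..|.  b20=0 t=0,i=4
  #..##|.  b19=0 t=0,i=6
  #..#.|.  b18=0 t=2,i=13
  #...#|.  b17=0 t=1,i=19
  #....|.  b16=0 t=0,i=16
  .####|.  b15=0 t=2,i=1
  .###.|#  b14=1 t=0,i=8
  .##.#|.  b13=0 t=0,i=20
  .##..|.  b12=0 t=4,i=23
  .#.##|#  b11=1 t=1,i=11
  .#.#.|.  b10=0 t=0,i=1
  .#..#|.  b9=0 t=0,i=5
  .#...|.  b8=0 t=1,i=18
  ..###|#  b7=1 t=0,i=7
  ..##.|.  b6=0 t=0,i=19
  ..#.#|.  b5=0 t=2,i=9
  ..#..|.  b4=0 t=1,i=21
  ...##|.  b3=0 t=0,i=18
  ...#.|#  b2=1 t=1,i=20
  ....#|#  b1=1 t=0,i=17
  .....|#  b0=1 t=1,i=0
  bits 01100111100000000100100010000111 = 1736460423

1736460423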